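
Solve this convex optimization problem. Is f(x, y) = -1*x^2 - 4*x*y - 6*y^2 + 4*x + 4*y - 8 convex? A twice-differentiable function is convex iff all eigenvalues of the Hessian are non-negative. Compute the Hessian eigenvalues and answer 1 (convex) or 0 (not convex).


The Hessian of f(x,y) = -1*x^2 - 4*x*y - 6*y^2 + 4*x + 4*y - 8 is:
H = [[-2, -4], [-4, -12]]
Trace = -2 - 12 = -14
Determinant = -2*-12 - (-4)^2 = 8
Discriminant = (-14)^2 - 4*8 = 164.0
Eigenvalues: lambda_1 = -13.4031, lambda_2 = -0.5969
The function is not convex.

0


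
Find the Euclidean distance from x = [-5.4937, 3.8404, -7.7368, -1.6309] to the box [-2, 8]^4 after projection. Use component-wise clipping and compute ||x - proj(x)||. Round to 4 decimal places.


Project each component onto [-2, 8].
clip(-5.4937) = -2.0, clip(3.8404) = 3.8404, clip(-7.7368) = -2.0, clip(-1.6309) = -1.6309
Projection = [-2.0, 3.8404, -2.0, -1.6309]
Squared diffs: [12.2059, 0.0, 32.9109, 0.0]
Distance = sqrt(45.1168) = 6.7169


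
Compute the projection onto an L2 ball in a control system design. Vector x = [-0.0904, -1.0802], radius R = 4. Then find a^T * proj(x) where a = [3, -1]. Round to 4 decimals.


Step 1: Compute ||x|| (intermediates to 6 decimals).
||x|| = sqrt((-0.0904)^2 + (-1.0802)^2) = 1.083976
Step 2: Project.
Since ||x|| <= R, proj = x (no scaling needed).
proj(x) = [-0.0904, -1.0802]
Step 3: Dot product.
a^T * proj(x) = 3*(-0.0904) - 1*(-1.0802) = 0.809


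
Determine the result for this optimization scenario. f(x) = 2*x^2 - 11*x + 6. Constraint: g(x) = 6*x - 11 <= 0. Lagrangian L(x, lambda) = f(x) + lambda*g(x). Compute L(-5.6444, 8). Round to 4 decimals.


Step 1: Evaluate f(x).
f(-5.6444) = 2*(-5.6444)^2 - 11*(-5.6444) + 6 = 131.8069
Step 2: Evaluate g(x).
g(-5.6444) = 6*-5.6444 - 11 = -44.8664
Step 3: Compute Lagrangian.
L = 131.8069 + 8*-44.8664 = -227.1243


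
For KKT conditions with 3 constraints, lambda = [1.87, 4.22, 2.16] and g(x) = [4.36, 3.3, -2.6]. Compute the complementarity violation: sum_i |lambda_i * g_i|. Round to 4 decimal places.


KKT complementary slackness check:
lambda_1 * g_1 = 1.87 * 4.36 = 8.1532
lambda_2 * g_2 = 4.22 * 3.3 = 13.926
lambda_3 * g_3 = 2.16 * -2.6 = -5.616
Total violation = 8.1532 + 13.926 + 5.616 = 27.6952


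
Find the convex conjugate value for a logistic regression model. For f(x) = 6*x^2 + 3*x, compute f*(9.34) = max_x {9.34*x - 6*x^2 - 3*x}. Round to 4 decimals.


f*(y) = sup_x {y*x - a*x^2 - b*x} = sup_x {(y-b)*x - a*x^2}
FOC: (y - b) - 2a*x = 0 => x* = (y - b)/(2a)
x* = (9.34 - 3)/(2*6) = 0.5283
f*(9.34) = (y-b)^2/(4a) = (9.34 - 3)^2/(4*6)
= 40.1956/24 = 1.6748


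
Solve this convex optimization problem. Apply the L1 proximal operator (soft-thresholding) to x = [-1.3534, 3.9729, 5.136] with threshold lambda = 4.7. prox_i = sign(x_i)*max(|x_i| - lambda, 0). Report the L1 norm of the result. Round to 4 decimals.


Soft-thresholding with lambda = 4.7:
prox(-1.3534) = sign(-1.3534)*max(|-1.3534| - 4.7, 0) = 0.0
prox(3.9729) = sign(3.9729)*max(|3.9729| - 4.7, 0) = 0.0
prox(5.136) = sign(5.136)*max(|5.136| - 4.7, 0) = 0.436
prox(x) = [0.0, 0.0, 0.436]
||prox(x)||_1 = 0.0 + 0.0 + 0.436 = 0.436


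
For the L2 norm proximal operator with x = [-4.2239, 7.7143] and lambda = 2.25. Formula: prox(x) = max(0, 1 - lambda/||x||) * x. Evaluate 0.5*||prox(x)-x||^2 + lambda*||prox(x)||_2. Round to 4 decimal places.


Step 1: Compute ||x||.
||x|| = 8.795
Step 2: Compute scaling factor.
scale = max(0, 1 - 2.25/8.795) = 0.7442
Step 3: prox(x) = [-3.1433, 5.7408]
||prox(x)|| = 6.545
Step 4: Proximal objective.
0.5*||prox-x||^2 = 2.5313
lambda*||prox|| = 14.7263
Total = 17.2575


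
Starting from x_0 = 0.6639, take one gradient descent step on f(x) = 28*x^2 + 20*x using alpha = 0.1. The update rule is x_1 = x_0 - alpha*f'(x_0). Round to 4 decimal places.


We compute the gradient at x_0 and apply the update.
f'(x) = 56*x + 20
f'(0.6639) = 56*0.6639 + 20 = 57.1784
x_1 = 0.6639 - 0.1*57.1784 = -5.0539


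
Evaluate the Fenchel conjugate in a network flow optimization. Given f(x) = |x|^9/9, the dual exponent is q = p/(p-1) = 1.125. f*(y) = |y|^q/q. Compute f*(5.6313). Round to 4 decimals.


The conjugate exponent q satisfies 1/p + 1/q = 1.
p = 9, so q = 9/(9 - 1) = 1.125
|y|^q = 5.6313^1.125 = 6.9893
f*(5.6313) = 6.9893 / 1.125 = 6.2127


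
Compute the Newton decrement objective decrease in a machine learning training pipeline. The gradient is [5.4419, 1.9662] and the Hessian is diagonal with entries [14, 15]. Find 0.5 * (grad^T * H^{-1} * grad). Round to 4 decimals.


Step 1: H is diagonal, so H^(-1) * g = [0.3887, 0.1311].
Step 2: g^T H^(-1) g = sum_i g_i^2 / H_ii
  = (5.4419)^2/14 + (1.9662)^2/15
  = 2.1153 + 0.2577 = 2.373
Step 3: Objective decrease = 0.5 * g^T H^(-1) g = 1.1865


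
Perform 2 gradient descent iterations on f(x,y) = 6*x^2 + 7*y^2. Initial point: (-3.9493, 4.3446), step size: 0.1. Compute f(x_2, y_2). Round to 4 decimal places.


Gradient descent on f(x,y) = 6*x^2 + 7*y^2.
Starting point: (-3.9493, 4.3446), alpha = 0.1
Step 1: grad_x = 2*6*-3.9493 = -47.3916, grad_y = 2*7*4.3446 = 60.8244
  x_1 = -3.9493 - 0.1*-47.3916 = 0.7899
  y_1 = 4.3446 - 0.1*60.8244 = -1.7378
Step 2: grad_x = 2*6*0.7899 = 9.4783, grad_y = 2*7*-1.7378 = -24.3298
  x_2 = 0.7899 - 0.1*9.4783 = -0.158
  y_2 = -1.7378 - 0.1*-24.3298 = 0.6951
f(-0.158, 0.6951) = 6*(-0.158)^2 + 7*0.6951^2 = 3.5322


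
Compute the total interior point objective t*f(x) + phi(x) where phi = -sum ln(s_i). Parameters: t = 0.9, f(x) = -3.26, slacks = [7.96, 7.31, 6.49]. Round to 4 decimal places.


Step 1: Compute log-barrier.
ln values: [2.0744, 1.9892, 1.8703]
phi = -(2.0744 + 1.9892 + 1.8703) = -5.9339
Step 2: Compute augmented objective.
t*f(x) = 0.9*-3.26 = -2.934
Total = -2.934 - 5.9339 = -8.8679


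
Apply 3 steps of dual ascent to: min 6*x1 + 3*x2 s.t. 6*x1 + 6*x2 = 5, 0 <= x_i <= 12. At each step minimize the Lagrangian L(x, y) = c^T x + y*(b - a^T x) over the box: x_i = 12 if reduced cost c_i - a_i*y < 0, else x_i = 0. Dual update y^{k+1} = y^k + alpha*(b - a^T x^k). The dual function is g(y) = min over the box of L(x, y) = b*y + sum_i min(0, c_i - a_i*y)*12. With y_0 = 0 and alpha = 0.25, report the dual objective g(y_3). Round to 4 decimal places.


Dual ascent for LP: min 6*x1 + 3*x2, 6*x1 + 6*x2 = 5, 0 <= x_i <= 12
Step 1: y^k = 0.0, reduced costs: (6.0, 3.0)
  x^k = (0.0, 0.0), subgradient = b - a^T x = 5.0
  y^{k+1} = 0.0 + 0.25*5.0 = 1.25
Step 2: y^k = 1.25, reduced costs: (-1.5, -4.5)
  x^k = (12.0, 12.0), subgradient = b - a^T x = -139.0
  y^{k+1} = 1.25 + 0.25*-139.0 = -33.5
Step 3: y^k = -33.5, reduced costs: (207.0, 204.0)
  x^k = (0.0, 0.0), subgradient = b - a^T x = 5.0
  y^{k+1} = -33.5 + 0.25*5.0 = -32.25
Dual objective at y_3 = -32.25: reduced costs (199.5, 196.5), box minimizer x = (0.0, 0.0)
g(y_3) = b*y + (c1 - a1*y)*x1 + (c2 - a2*y)*x2 = 5*(-32.25) + 199.5*0.0 + 196.5*0.0 = -161.25 + 0.0 + 0.0 = -161.25


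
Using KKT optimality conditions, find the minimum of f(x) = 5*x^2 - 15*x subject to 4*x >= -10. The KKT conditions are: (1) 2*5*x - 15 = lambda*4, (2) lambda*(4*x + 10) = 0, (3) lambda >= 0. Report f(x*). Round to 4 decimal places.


Step 1: Try lambda = 0 (constraint inactive).
Stationarity: 2*5*x - 15 = 0
x* = 15/(2*5) = 1.5
Check constraint: 4*1.5 = 6.0 >= -10 -- satisfied.
Step 2: Compute optimal value.
f(x*) = 5*1.5^2 - 15*1.5 = -11.25


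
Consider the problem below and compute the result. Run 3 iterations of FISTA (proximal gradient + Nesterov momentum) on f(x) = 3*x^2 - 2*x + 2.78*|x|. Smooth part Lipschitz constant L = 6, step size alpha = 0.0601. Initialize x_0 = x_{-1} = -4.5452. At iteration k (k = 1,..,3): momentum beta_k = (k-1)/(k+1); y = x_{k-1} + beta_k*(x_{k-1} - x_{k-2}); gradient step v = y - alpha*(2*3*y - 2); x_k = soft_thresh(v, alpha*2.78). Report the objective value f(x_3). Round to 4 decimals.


FISTA on f(x) = 3*x^2 - 2*x + 2.78*|x|
L = 6, alpha = 0.0601
Iteration 1: beta = 0.0, y = -4.5452 + 0.0*(-4.5452 + 4.5452) = -4.5452
  grad(y) = -29.2712, v = y - alpha*grad = -2.786
  prox(v) = soft_thresh(-2.786, 0.1671) = -2.6189
Iteration 2: beta = 0.3333, y = -2.6189 + 0.3333*(-2.6189 + 4.5452) = -1.9768
  grad(y) = -13.861, v = y - alpha*grad = -1.1438
  prox(v) = soft_thresh(-1.1438, 0.1671) = -0.9767
Iteration 3: beta = 0.5, y = -0.9767 + 0.5*(-0.9767 + 2.6189) = -0.1556
  grad(y) = -2.9336, v = y - alpha*grad = 0.0207
  prox(v) = soft_thresh(0.0207, 0.1671) = 0.0
f(x_3) = 3*0.0^2 - 2*0.0 + 2.78*|0.0| = 0.0


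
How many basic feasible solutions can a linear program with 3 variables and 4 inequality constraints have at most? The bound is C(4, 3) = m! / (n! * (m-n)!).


Each vertex corresponds to some choice of n active constraints out of m, so the number of vertices is at most C(m, n) = m! / (n!(m-n)!).
m = 4, n = 3
Numerator: 4 * 3 * 2
Denominator: 3! = 6
C(4, 3) = 4


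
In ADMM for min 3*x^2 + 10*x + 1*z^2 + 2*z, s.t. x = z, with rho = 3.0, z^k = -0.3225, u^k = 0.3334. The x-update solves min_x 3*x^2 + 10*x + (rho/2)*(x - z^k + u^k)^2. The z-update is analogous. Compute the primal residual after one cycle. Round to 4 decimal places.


ADMM iteration with rho = 3.0, z^k = -0.3225, u^k = 0.3334
Step 1: x-update.
Minimize 3*x^2 + 10*x + (3.0/2)*(x + 0.3225 + 0.3334)^2
FOC: (2*3 + 3.0)*x = -10 + 3.0*(-0.3225 - 0.3334)
x^{k+1} = -1.3297
Step 2: z-update.
Minimize 1*z^2 + 2*z + (3.0/2)*(-1.3297 - z + 0.3334)^2
FOC: (2*1 + 3.0)*z = -2 + 3.0*(-1.3297 + 0.3334)
z^{k+1} = -0.9978
Step 3: u-update.
u^{k+1} = 0.3334 - 1.3297 + 0.9978 = 0.0015
Step 4: Primal residual = |-1.3297 + 0.9978| = 0.3319


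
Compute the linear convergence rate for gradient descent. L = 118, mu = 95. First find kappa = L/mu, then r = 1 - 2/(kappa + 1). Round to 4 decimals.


Step 1: Compute the condition number.
kappa = L/mu = 118/95 = 1.2421
Step 2: Compute the convergence rate.
r = 1 - 2/(kappa + 1) = 1 - 2*mu/(L + mu) = (L - mu)/(L + mu) = 23/213 = 0.108


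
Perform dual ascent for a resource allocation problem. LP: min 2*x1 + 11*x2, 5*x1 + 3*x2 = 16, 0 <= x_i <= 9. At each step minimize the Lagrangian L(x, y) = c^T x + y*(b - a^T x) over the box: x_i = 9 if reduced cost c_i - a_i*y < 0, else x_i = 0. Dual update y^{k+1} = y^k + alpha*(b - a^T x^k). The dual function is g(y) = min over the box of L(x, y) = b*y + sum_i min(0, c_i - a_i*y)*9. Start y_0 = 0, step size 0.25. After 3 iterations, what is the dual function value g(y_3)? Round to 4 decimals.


Dual ascent for LP: min 2*x1 + 11*x2, 5*x1 + 3*x2 = 16, 0 <= x_i <= 9
Step 1: y^k = 0.0, reduced costs: (2.0, 11.0)
  x^k = (0.0, 0.0), subgradient = b - a^T x = 16.0
  y^{k+1} = 0.0 + 0.25*16.0 = 4.0
Step 2: y^k = 4.0, reduced costs: (-18.0, -1.0)
  x^k = (9.0, 9.0), subgradient = b - a^T x = -56.0
  y^{k+1} = 4.0 + 0.25*-56.0 = -10.0
Step 3: y^k = -10.0, reduced costs: (52.0, 41.0)
  x^k = (0.0, 0.0), subgradient = b - a^T x = 16.0
  y^{k+1} = -10.0 + 0.25*16.0 = -6.0
Dual objective at y_3 = -6.0: reduced costs (32.0, 29.0), box minimizer x = (0.0, 0.0)
g(y_3) = b*y + (c1 - a1*y)*x1 + (c2 - a2*y)*x2 = 16*(-6.0) + 32.0*0.0 + 29.0*0.0 = -96.0 + 0.0 + 0.0 = -96.0


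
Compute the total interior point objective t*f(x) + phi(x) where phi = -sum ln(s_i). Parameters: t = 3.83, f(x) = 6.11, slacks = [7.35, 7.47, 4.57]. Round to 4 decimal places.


Step 1: Compute log-barrier.
ln values: [1.9947, 2.0109, 1.5195]
phi = -(1.9947 + 2.0109 + 1.5195) = -5.5251
Step 2: Compute augmented objective.
t*f(x) = 3.83*6.11 = 23.4013
Total = 23.4013 - 5.5251 = 17.8762


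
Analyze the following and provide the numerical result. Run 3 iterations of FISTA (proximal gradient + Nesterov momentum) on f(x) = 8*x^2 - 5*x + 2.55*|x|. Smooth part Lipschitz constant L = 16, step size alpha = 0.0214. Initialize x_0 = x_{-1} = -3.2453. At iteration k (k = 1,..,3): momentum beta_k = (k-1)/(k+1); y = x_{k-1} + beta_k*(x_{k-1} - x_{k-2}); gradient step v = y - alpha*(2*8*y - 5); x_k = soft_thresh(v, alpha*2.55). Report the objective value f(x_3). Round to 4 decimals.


FISTA on f(x) = 8*x^2 - 5*x + 2.55*|x|
L = 16, alpha = 0.0214
Iteration 1: beta = 0.0, y = -3.2453 + 0.0*(-3.2453 + 3.2453) = -3.2453
  grad(y) = -56.9248, v = y - alpha*grad = -2.0271
  prox(v) = soft_thresh(-2.0271, 0.0546) = -1.9725
Iteration 2: beta = 0.3333, y = -1.9725 + 0.3333*(-1.9725 + 3.2453) = -1.5483
  grad(y) = -29.7726, v = y - alpha*grad = -0.9112
  prox(v) = soft_thresh(-0.9112, 0.0546) = -0.8566
Iteration 3: beta = 0.5, y = -0.8566 + 0.5*(-0.8566 + 1.9725) = -0.2986
  grad(y) = -9.7777, v = y - alpha*grad = -0.0894
  prox(v) = soft_thresh(-0.0894, 0.0546) = -0.0348
f(x_3) = 8*(-0.0348)^2 - 5*(-0.0348) + 2.55*|-0.0348| = 0.2724


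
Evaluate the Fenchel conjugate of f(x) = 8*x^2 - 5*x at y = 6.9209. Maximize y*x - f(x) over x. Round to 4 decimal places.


f*(y) = sup_x {y*x - a*x^2 - b*x} = sup_x {(y-b)*x - a*x^2}
FOC: (y - b) - 2a*x = 0 => x* = (y - b)/(2a)
x* = (6.9209 + 5)/(2*8) = 0.7451
f*(6.9209) = (y-b)^2/(4a) = (6.9209 + 5)^2/(4*8)
= 142.1079/32 = 4.4409


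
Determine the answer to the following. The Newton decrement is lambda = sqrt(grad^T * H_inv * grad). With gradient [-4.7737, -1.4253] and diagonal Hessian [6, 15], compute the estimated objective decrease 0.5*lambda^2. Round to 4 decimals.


Step 1: H is diagonal, so H^(-1) * g = [-0.7956, -0.095].
Step 2: g^T H^(-1) g = sum_i g_i^2 / H_ii
  = (-4.7737)^2/6 + (-1.4253)^2/15
  = 3.798 + 0.1354 = 3.9335
Step 3: Objective decrease = 0.5 * g^T H^(-1) g = 1.9667


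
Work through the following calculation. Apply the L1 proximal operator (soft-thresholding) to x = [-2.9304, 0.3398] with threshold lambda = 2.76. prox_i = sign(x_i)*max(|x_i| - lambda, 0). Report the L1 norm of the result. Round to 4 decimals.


Soft-thresholding with lambda = 2.76:
prox(-2.9304) = sign(-2.9304)*max(|-2.9304| - 2.76, 0) = -0.1704
prox(0.3398) = sign(0.3398)*max(|0.3398| - 2.76, 0) = 0.0
prox(x) = [-0.1704, 0.0]
||prox(x)||_1 = 0.1704 + 0.0 = 0.1704


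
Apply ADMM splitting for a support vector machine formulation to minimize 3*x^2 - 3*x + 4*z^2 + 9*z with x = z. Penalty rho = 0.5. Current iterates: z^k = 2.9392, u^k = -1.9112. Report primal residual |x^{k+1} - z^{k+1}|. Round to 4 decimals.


ADMM iteration with rho = 0.5, z^k = 2.9392, u^k = -1.9112
Step 1: x-update.
Minimize 3*x^2 - 3*x + (0.5/2)*(x - 2.9392 - 1.9112)^2
FOC: (2*3 + 0.5)*x = 3 + 0.5*(2.9392 + 1.9112)
x^{k+1} = 0.8346
Step 2: z-update.
Minimize 4*z^2 + 9*z + (0.5/2)*(0.8346 - z - 1.9112)^2
FOC: (2*4 + 0.5)*z = -9 + 0.5*(0.8346 - 1.9112)
z^{k+1} = -1.1222
Step 3: u-update.
u^{k+1} = -1.9112 + 0.8346 + 1.1222 = 0.0456
Step 4: Primal residual = |0.8346 + 1.1222| = 1.9568


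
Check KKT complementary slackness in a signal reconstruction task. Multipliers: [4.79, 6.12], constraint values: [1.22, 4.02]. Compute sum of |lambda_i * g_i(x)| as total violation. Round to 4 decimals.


KKT complementary slackness check:
lambda_1 * g_1 = 4.79 * 1.22 = 5.8438
lambda_2 * g_2 = 6.12 * 4.02 = 24.6024
Total violation = 5.8438 + 24.6024 = 30.4462


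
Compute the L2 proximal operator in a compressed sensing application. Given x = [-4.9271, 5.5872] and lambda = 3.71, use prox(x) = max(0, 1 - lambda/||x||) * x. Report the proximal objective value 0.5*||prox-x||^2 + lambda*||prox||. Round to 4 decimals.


Step 1: Compute ||x||.
||x|| = 7.4494
Step 2: Compute scaling factor.
scale = max(0, 1 - 3.71/7.4494) = 0.502
Step 3: prox(x) = [-2.4733, 2.8046]
||prox(x)|| = 3.7394
Step 4: Proximal objective.
0.5*||prox-x||^2 = 6.8821
lambda*||prox|| = 13.8732
Total = 20.7551


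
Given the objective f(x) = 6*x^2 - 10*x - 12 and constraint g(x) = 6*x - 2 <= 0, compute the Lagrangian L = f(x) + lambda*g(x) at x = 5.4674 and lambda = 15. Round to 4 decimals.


Step 1: Evaluate f(x).
f(5.4674) = 6*5.4674^2 - 10*5.4674 - 12 = 112.6808
Step 2: Evaluate g(x).
g(5.4674) = 6*5.4674 - 2 = 30.8044
Step 3: Compute Lagrangian.
L = 112.6808 + 15*30.8044 = 574.7468


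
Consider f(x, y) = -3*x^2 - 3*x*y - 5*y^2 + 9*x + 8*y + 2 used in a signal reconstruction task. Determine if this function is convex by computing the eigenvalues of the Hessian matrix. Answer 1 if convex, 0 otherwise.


The Hessian of f(x,y) = -3*x^2 - 3*x*y - 5*y^2 + 9*x + 8*y + 2 is:
H = [[-6, -3], [-3, -10]]
Trace = -6 - 10 = -16
Determinant = -6*-10 - (-3)^2 = 51
Discriminant = (-16)^2 - 4*51 = 52.0
Eigenvalues: lambda_1 = -11.6056, lambda_2 = -4.3944
The function is not convex.

0


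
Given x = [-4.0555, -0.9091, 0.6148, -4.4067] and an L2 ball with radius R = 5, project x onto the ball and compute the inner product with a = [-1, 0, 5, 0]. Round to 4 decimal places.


Step 1: Compute ||x|| (intermediates to 6 decimals).
||x|| = sqrt((-4.0555)^2 + (-0.9091)^2 + 0.6148^2 + (-4.4067)^2) = 6.088557
Step 2: Project.
Since ||x|| > R, scale = R/||x|| = 5/6.088557 = 0.821213, proj(x) = scale * x
proj(x) = [-3.330429, -0.746565, 0.504882, -3.618839]
Step 3: Dot product.
a^T * proj(x) = -1*(-3.330429) + 0*(-0.746565) + 5*0.504882 + 0*(-3.618839) = 5.8548


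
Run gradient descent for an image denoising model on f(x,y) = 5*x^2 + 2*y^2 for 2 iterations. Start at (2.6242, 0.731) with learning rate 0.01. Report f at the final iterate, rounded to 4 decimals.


Gradient descent on f(x,y) = 5*x^2 + 2*y^2.
Starting point: (2.6242, 0.731), alpha = 0.01
Step 1: grad_x = 2*5*2.6242 = 26.242, grad_y = 2*2*0.731 = 2.924
  x_1 = 2.6242 - 0.01*26.242 = 2.3618
  y_1 = 0.731 - 0.01*2.924 = 0.7018
Step 2: grad_x = 2*5*2.3618 = 23.6178, grad_y = 2*2*0.7018 = 2.807
  x_2 = 2.3618 - 0.01*23.6178 = 2.1256
  y_2 = 0.7018 - 0.01*2.807 = 0.6737
f(2.1256, 0.6737) = 5*2.1256^2 + 2*0.6737^2 = 23.4986


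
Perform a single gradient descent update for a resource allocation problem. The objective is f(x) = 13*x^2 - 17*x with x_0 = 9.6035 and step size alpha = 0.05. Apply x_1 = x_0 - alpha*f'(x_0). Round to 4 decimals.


We compute the gradient at x_0 and apply the update.
f'(x) = 26*x - 17
f'(9.6035) = 26*9.6035 - 17 = 232.691
x_1 = 9.6035 - 0.05*232.691 = -2.0311


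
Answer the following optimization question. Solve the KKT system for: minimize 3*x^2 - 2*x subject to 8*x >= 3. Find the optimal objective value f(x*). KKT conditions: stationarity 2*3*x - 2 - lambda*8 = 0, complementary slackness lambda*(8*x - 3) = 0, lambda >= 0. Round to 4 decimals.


Step 1: Try lambda = 0 (constraint inactive).
x_unc = 2/(2*3) = 0.3333
Check: 8*0.3333 = 2.6664 < 3 -- violated!
Step 2: Constraint must be active: 8*x = 3
x* = 3/8 = 0.375
lambda = (2*3*0.375 - 2)/8 = 0.0313
Step 3: Compute optimal value.
f(x*) = 3*0.375^2 - 2*0.375 = -0.3281


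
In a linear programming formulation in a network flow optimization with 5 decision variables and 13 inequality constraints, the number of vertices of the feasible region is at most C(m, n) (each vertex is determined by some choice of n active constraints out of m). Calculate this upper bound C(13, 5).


Each vertex corresponds to some choice of n active constraints out of m, so the number of vertices is at most C(m, n) = m! / (n!(m-n)!).
m = 13, n = 5
Numerator: 13 * 12 * 11 * 10 * 9
Denominator: 5! = 120
C(13, 5) = 1287


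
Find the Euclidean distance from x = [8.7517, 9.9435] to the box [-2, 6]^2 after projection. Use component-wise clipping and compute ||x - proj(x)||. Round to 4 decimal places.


Project each component onto [-2, 6].
clip(8.7517) = 6.0, clip(9.9435) = 6.0
Projection = [6.0, 6.0]
Squared diffs: [7.5719, 15.5512]
Distance = sqrt(23.1231) = 4.8086


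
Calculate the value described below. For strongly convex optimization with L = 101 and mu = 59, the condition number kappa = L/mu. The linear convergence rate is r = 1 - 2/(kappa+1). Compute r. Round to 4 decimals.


Step 1: Compute the condition number.
kappa = L/mu = 101/59 = 1.7119
Step 2: Compute the convergence rate.
r = 1 - 2/(kappa + 1) = 1 - 2*mu/(L + mu) = (L - mu)/(L + mu) = 42/160 = 0.2625


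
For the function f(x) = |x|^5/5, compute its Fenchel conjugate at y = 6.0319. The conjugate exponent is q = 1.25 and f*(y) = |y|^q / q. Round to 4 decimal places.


The conjugate exponent q satisfies 1/p + 1/q = 1.
p = 5, so q = 5/(5 - 1) = 1.25
|y|^q = 6.0319^1.25 = 9.453
f*(6.0319) = 9.453 / 1.25 = 7.5624


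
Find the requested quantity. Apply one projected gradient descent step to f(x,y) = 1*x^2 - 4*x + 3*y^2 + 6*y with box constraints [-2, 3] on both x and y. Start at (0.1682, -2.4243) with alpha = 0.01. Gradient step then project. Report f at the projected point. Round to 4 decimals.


Step 1: Compute gradient at (0.1682, -2.4243).
grad_x = 2*1*0.1682 - 4 = -3.6636
grad_y = 2*3*-2.4243 + 6 = -8.5458
Step 2: Gradient step.
x_raw = 0.1682 - 0.01*-3.6636 = 0.2048
y_raw = -2.4243 - 0.01*-8.5458 = -2.3388
Step 3: Project onto [-2, 3].
x_proj = clip(0.2048) = 0.2048
y_proj = clip(-2.3388) = -2.0
Step 4: Evaluate f.
f(0.2048, -2.0) = -0.7774


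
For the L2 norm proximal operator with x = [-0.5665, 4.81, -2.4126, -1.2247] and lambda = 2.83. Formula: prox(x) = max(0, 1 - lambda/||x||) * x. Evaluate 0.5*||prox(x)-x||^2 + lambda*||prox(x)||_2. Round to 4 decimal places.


Step 1: Compute ||x||.
||x|| = 5.5478
Step 2: Compute scaling factor.
scale = max(0, 1 - 2.83/5.5478) = 0.4899
Step 3: prox(x) = [-0.2775, 2.3563, -1.1819, -0.6]
||prox(x)|| = 2.7178
Step 4: Proximal objective.
0.5*||prox-x||^2 = 4.0045
lambda*||prox|| = 7.6914
Total = 11.6957


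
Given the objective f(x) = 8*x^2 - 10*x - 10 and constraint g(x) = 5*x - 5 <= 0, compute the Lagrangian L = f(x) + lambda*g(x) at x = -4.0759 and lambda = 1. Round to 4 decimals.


Step 1: Evaluate f(x).
f(-4.0759) = 8*(-4.0759)^2 - 10*(-4.0759) - 10 = 163.6627
Step 2: Evaluate g(x).
g(-4.0759) = 5*-4.0759 - 5 = -25.3795
Step 3: Compute Lagrangian.
L = 163.6627 + 1*-25.3795 = 138.2832


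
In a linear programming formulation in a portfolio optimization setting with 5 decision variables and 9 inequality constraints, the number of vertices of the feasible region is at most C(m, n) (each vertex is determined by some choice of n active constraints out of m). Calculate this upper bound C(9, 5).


Each vertex corresponds to some choice of n active constraints out of m, so the number of vertices is at most C(m, n) = m! / (n!(m-n)!).
m = 9, n = 5
Numerator: 9 * 8 * 7 * 6 * 5
Denominator: 5! = 120
C(9, 5) = 126


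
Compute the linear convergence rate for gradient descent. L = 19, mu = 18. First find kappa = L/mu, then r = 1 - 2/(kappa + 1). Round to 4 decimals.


Step 1: Compute the condition number.
kappa = L/mu = 19/18 = 1.0556
Step 2: Compute the convergence rate.
r = 1 - 2/(kappa + 1) = 1 - 2*mu/(L + mu) = (L - mu)/(L + mu) = 1/37 = 0.027


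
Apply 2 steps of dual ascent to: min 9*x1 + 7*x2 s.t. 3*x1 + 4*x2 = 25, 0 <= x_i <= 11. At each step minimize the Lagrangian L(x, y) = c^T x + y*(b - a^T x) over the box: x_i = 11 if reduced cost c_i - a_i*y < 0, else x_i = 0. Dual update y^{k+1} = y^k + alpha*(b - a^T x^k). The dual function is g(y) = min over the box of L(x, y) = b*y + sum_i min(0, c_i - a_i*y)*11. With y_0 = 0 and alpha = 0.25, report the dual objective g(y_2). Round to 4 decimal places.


Dual ascent for LP: min 9*x1 + 7*x2, 3*x1 + 4*x2 = 25, 0 <= x_i <= 11
Step 1: y^k = 0.0, reduced costs: (9.0, 7.0)
  x^k = (0.0, 0.0), subgradient = b - a^T x = 25.0
  y^{k+1} = 0.0 + 0.25*25.0 = 6.25
Step 2: y^k = 6.25, reduced costs: (-9.75, -18.0)
  x^k = (11.0, 11.0), subgradient = b - a^T x = -52.0
  y^{k+1} = 6.25 + 0.25*-52.0 = -6.75
Dual objective at y_2 = -6.75: reduced costs (29.25, 34.0), box minimizer x = (0.0, 0.0)
g(y_2) = b*y + (c1 - a1*y)*x1 + (c2 - a2*y)*x2 = 25*(-6.75) + 29.25*0.0 + 34.0*0.0 = -168.75 + 0.0 + 0.0 = -168.75


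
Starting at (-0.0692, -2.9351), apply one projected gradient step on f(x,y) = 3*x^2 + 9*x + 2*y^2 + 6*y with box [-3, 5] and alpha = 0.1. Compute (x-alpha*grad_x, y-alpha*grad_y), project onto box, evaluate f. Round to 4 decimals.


Step 1: Compute gradient at (-0.0692, -2.9351).
grad_x = 2*3*-0.0692 + 9 = 8.5848
grad_y = 2*2*-2.9351 + 6 = -5.7404
Step 2: Gradient step.
x_raw = -0.0692 - 0.1*8.5848 = -0.9277
y_raw = -2.9351 - 0.1*-5.7404 = -2.3611
Step 3: Project onto [-3, 5].
x_proj = clip(-0.9277) = -0.9277
y_proj = clip(-2.3611) = -2.3611
Step 4: Evaluate f.
f(-0.9277, -2.3611) = -8.7845


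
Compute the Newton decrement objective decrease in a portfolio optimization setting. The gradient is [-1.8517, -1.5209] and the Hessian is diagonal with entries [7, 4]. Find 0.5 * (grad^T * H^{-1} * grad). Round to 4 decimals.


Step 1: H is diagonal, so H^(-1) * g = [-0.2645, -0.3802].
Step 2: g^T H^(-1) g = sum_i g_i^2 / H_ii
  = (-1.8517)^2/7 + (-1.5209)^2/4
  = 0.4898 + 0.5783 = 1.0681
Step 3: Objective decrease = 0.5 * g^T H^(-1) g = 0.5341


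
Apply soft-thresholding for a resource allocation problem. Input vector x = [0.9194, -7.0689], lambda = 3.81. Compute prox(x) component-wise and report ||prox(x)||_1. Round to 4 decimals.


Soft-thresholding with lambda = 3.81:
prox(0.9194) = sign(0.9194)*max(|0.9194| - 3.81, 0) = 0.0
prox(-7.0689) = sign(-7.0689)*max(|-7.0689| - 3.81, 0) = -3.2589
prox(x) = [0.0, -3.2589]
||prox(x)||_1 = 0.0 + 3.2589 = 3.2589


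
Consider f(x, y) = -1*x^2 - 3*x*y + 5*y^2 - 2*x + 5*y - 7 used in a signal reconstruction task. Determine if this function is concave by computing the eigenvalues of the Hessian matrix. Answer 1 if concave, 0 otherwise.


The Hessian of f(x,y) = -1*x^2 - 3*x*y + 5*y^2 - 2*x + 5*y - 7 is:
H = [[-2, -3], [-3, 10]]
Trace = -2 + 10 = 8
Determinant = -2*10 - (-3)^2 = -29
Discriminant = (8)^2 - 4*-29 = 180.0
Eigenvalues: lambda_1 = -2.7082, lambda_2 = 10.7082
The function is not concave.

0


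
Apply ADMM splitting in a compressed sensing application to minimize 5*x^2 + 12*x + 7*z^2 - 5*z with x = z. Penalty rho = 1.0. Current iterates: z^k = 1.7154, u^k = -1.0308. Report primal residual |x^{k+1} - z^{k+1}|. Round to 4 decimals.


ADMM iteration with rho = 1.0, z^k = 1.7154, u^k = -1.0308
Step 1: x-update.
Minimize 5*x^2 + 12*x + (1.0/2)*(x - 1.7154 - 1.0308)^2
FOC: (2*5 + 1.0)*x = -12 + 1.0*(1.7154 + 1.0308)
x^{k+1} = -0.8413
Step 2: z-update.
Minimize 7*z^2 - 5*z + (1.0/2)*(-0.8413 - z - 1.0308)^2
FOC: (2*7 + 1.0)*z = 5 + 1.0*(-0.8413 - 1.0308)
z^{k+1} = 0.2085
Step 3: u-update.
u^{k+1} = -1.0308 - 0.8413 - 0.2085 = -2.0806
Step 4: Primal residual = |-0.8413 - 0.2085| = 1.0498


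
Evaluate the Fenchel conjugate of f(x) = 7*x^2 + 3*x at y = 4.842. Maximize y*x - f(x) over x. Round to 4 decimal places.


f*(y) = sup_x {y*x - a*x^2 - b*x} = sup_x {(y-b)*x - a*x^2}
FOC: (y - b) - 2a*x = 0 => x* = (y - b)/(2a)
x* = (4.842 - 3)/(2*7) = 0.1316
f*(4.842) = (y-b)^2/(4a) = (4.842 - 3)^2/(4*7)
= 3.393/28 = 0.1212


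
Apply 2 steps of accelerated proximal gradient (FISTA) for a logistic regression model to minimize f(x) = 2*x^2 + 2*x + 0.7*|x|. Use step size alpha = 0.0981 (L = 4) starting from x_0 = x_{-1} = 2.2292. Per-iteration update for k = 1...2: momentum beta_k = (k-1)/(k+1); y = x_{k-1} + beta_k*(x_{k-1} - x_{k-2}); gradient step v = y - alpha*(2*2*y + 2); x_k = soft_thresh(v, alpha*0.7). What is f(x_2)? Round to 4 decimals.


FISTA on f(x) = 2*x^2 + 2*x + 0.7*|x|
L = 4, alpha = 0.0981
Iteration 1: beta = 0.0, y = 2.2292 + 0.0*(2.2292 - 2.2292) = 2.2292
  grad(y) = 10.9168, v = y - alpha*grad = 1.1583
  prox(v) = soft_thresh(1.1583, 0.0687) = 1.0896
Iteration 2: beta = 0.3333, y = 1.0896 + 0.3333*(1.0896 - 2.2292) = 0.7097
  grad(y) = 4.8389, v = y - alpha*grad = 0.235
  prox(v) = soft_thresh(0.235, 0.0687) = 0.1664
f(x_2) = 2*0.1664^2 + 2*0.1664 + 0.7*|0.1664| = 0.5045


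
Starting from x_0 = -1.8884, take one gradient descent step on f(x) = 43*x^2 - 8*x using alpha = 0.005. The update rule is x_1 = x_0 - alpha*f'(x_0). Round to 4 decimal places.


We compute the gradient at x_0 and apply the update.
f'(x) = 86*x - 8
f'(-1.8884) = 86*-1.8884 - 8 = -170.4024
x_1 = -1.8884 - 0.005*-170.4024 = -1.0364


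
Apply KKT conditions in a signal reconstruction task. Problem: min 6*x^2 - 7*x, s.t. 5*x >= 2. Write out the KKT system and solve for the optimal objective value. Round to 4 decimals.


Step 1: Try lambda = 0 (constraint inactive).
Stationarity: 2*6*x - 7 = 0
x* = 7/(2*6) = 7/12 = 0.5833 (rounded; the exact value 7/12 is used below)
Check constraint: 5*0.5833 = 2.9165 >= 2 -- satisfied.
Step 2: Compute optimal value.
f(x*) = 6*(7/12)^2 - 7*(7/12) = -2.0417


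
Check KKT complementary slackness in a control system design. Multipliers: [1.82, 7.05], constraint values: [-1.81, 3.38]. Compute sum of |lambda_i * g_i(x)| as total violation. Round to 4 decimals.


KKT complementary slackness check:
lambda_1 * g_1 = 1.82 * -1.81 = -3.2942
lambda_2 * g_2 = 7.05 * 3.38 = 23.829
Total violation = 3.2942 + 23.829 = 27.1232


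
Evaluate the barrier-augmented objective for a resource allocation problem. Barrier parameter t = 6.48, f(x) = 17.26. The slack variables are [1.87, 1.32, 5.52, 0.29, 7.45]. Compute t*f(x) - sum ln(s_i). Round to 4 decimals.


Step 1: Compute log-barrier.
ln values: [0.6259, 0.2776, 1.7084, -1.2379, 2.0082]
phi = -(0.6259 + 0.2776 + 1.7084 - 1.2379 + 2.0082) = -3.3823
Step 2: Compute augmented objective.
t*f(x) = 6.48*17.26 = 111.8448
Total = 111.8448 - 3.3823 = 108.4625


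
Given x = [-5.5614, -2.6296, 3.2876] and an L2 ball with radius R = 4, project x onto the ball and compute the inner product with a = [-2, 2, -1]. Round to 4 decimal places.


Step 1: Compute ||x|| (intermediates to 6 decimals).
||x|| = sqrt((-5.5614)^2 + (-2.6296)^2 + 3.2876^2) = 6.975119
Step 2: Project.
Since ||x|| > R, scale = R/||x|| = 4/6.975119 = 0.573467, proj(x) = scale * x
proj(x) = [-3.189279, -1.507989, 1.88533]
Step 3: Dot product.
a^T * proj(x) = -2*(-3.189279) + 2*(-1.507989) - 1*1.88533 = 1.4773


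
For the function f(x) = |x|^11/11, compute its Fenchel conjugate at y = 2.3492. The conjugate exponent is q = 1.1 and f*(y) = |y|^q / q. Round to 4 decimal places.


The conjugate exponent q satisfies 1/p + 1/q = 1.
p = 11, so q = 11/(11 - 1) = 1.1
|y|^q = 2.3492^1.1 = 2.5587
f*(2.3492) = 2.5587 / 1.1 = 2.3261


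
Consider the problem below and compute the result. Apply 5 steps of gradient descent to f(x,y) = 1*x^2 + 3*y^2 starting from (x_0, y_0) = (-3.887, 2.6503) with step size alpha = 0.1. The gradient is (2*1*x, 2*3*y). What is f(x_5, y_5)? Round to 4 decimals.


Gradient descent on f(x,y) = 1*x^2 + 3*y^2.
Starting point: (-3.887, 2.6503), alpha = 0.1
Step 1: grad_x = 2*1*-3.887 = -7.774, grad_y = 2*3*2.6503 = 15.9018
  x_1 = -3.887 - 0.1*-7.774 = -3.1096
  y_1 = 2.6503 - 0.1*15.9018 = 1.0601
Step 2: grad_x = 2*1*-3.1096 = -6.2192, grad_y = 2*3*1.0601 = 6.3607
  x_2 = -3.1096 - 0.1*-6.2192 = -2.4877
  y_2 = 1.0601 - 0.1*6.3607 = 0.424
Step 3: grad_x = 2*1*-2.4877 = -4.9754, grad_y = 2*3*0.424 = 2.5443
  x_3 = -2.4877 - 0.1*-4.9754 = -1.9901
  y_3 = 0.424 - 0.1*2.5443 = 0.1696
Step 4: grad_x = 2*1*-1.9901 = -3.9803, grad_y = 2*3*0.1696 = 1.0177
  x_4 = -1.9901 - 0.1*-3.9803 = -1.5921
  y_4 = 0.1696 - 0.1*1.0177 = 0.0678
Step 5: grad_x = 2*1*-1.5921 = -3.1842, grad_y = 2*3*0.0678 = 0.4071
  x_5 = -1.5921 - 0.1*-3.1842 = -1.2737
  y_5 = 0.0678 - 0.1*0.4071 = 0.0271
f(-1.2737, 0.0271) = 1*(-1.2737)^2 + 3*0.0271^2 = 1.6245


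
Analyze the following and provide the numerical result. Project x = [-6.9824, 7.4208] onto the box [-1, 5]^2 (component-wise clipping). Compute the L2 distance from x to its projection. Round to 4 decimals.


Project each component onto [-1, 5].
clip(-6.9824) = -1.0, clip(7.4208) = 5.0
Projection = [-1.0, 5.0]
Squared diffs: [35.7891, 5.8603]
Distance = sqrt(41.6494) = 6.4536


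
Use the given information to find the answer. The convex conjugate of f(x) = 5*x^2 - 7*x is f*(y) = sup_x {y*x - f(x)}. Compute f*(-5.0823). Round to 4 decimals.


f*(y) = sup_x {y*x - a*x^2 - b*x} = sup_x {(y-b)*x - a*x^2}
FOC: (y - b) - 2a*x = 0 => x* = (y - b)/(2a)
x* = (-5.0823 + 7)/(2*5) = 0.1918
f*(-5.0823) = (y-b)^2/(4a) = (-5.0823 + 7)^2/(4*5)
= 3.6776/20 = 0.1839


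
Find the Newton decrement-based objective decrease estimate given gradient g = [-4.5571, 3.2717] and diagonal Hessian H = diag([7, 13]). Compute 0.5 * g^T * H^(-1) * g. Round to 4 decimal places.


Step 1: H is diagonal, so H^(-1) * g = [-0.651, 0.2517].
Step 2: g^T H^(-1) g = sum_i g_i^2 / H_ii
  = (-4.5571)^2/7 + (3.2717)^2/13
  = 2.9667 + 0.8234 = 3.7901
Step 3: Objective decrease = 0.5 * g^T H^(-1) g = 1.8951


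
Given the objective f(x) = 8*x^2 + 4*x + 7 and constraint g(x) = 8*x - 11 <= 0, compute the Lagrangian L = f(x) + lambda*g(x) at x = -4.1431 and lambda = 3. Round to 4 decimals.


Step 1: Evaluate f(x).
f(-4.1431) = 8*(-4.1431)^2 + 4*(-4.1431) + 7 = 127.7498
Step 2: Evaluate g(x).
g(-4.1431) = 8*-4.1431 - 11 = -44.1448
Step 3: Compute Lagrangian.
L = 127.7498 + 3*-44.1448 = -4.6846


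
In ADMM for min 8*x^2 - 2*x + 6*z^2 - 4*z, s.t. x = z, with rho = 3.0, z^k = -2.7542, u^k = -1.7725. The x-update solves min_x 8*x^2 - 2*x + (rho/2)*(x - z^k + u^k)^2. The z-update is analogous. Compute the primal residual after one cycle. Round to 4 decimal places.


ADMM iteration with rho = 3.0, z^k = -2.7542, u^k = -1.7725
Step 1: x-update.
Minimize 8*x^2 - 2*x + (3.0/2)*(x + 2.7542 - 1.7725)^2
FOC: (2*8 + 3.0)*x = 2 + 3.0*(-2.7542 + 1.7725)
x^{k+1} = -0.0497
Step 2: z-update.
Minimize 6*z^2 - 4*z + (3.0/2)*(-0.0497 - z - 1.7725)^2
FOC: (2*6 + 3.0)*z = 4 + 3.0*(-0.0497 - 1.7725)
z^{k+1} = -0.0978
Step 3: u-update.
u^{k+1} = -1.7725 - 0.0497 + 0.0978 = -1.7245
Step 4: Primal residual = |-0.0497 + 0.0978| = 0.048


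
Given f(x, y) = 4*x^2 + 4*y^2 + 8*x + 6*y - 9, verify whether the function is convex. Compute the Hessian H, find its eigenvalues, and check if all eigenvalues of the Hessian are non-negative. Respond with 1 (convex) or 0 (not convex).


The Hessian of f(x,y) = 4*x^2 + 4*y^2 + 8*x + 6*y - 9 is:
H = [[8, 0], [0, 8]]
Trace = 8 + 8 = 16
Determinant = 8*8 - (0)^2 = 64
Discriminant = (16)^2 - 4*64 = 0.0
Eigenvalues: lambda_1 = 8.0, lambda_2 = 8.0
The function is convex.

1


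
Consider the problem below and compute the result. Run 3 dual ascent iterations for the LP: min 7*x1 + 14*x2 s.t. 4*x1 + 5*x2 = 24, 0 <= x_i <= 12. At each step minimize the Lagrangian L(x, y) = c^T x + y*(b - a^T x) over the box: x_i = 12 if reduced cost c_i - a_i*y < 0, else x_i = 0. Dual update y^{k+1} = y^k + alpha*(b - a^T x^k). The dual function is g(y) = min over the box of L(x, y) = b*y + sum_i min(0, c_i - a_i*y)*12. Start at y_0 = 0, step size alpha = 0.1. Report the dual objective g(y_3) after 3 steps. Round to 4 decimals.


Dual ascent for LP: min 7*x1 + 14*x2, 4*x1 + 5*x2 = 24, 0 <= x_i <= 12
Step 1: y^k = 0.0, reduced costs: (7.0, 14.0)
  x^k = (0.0, 0.0), subgradient = b - a^T x = 24.0
  y^{k+1} = 0.0 + 0.1*24.0 = 2.4
Step 2: y^k = 2.4, reduced costs: (-2.6, 2.0)
  x^k = (12.0, 0.0), subgradient = b - a^T x = -24.0
  y^{k+1} = 2.4 + 0.1*-24.0 = -0.0
Step 3: y^k = -0.0, reduced costs: (7.0, 14.0)
  x^k = (0.0, 0.0), subgradient = b - a^T x = 24.0
  y^{k+1} = -0.0 + 0.1*24.0 = 2.4
Dual objective at y_3 = 2.4: reduced costs (-2.6, 2.0), box minimizer x = (12.0, 0.0)
g(y_3) = b*y + (c1 - a1*y)*x1 + (c2 - a2*y)*x2 = 24*2.4 + (-2.6)*12.0 + 2.0*0.0 = 57.6 - 31.2 + 0.0 = 26.4


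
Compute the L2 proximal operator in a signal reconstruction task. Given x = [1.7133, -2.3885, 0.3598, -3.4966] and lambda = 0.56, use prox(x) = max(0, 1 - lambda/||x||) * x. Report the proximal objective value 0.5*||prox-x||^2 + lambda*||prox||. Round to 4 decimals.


Step 1: Compute ||x||.
||x|| = 4.5821
Step 2: Compute scaling factor.
scale = max(0, 1 - 0.56/4.5821) = 0.8778
Step 3: prox(x) = [1.5039, -2.0966, 0.3158, -3.0693]
||prox(x)|| = 4.0221
Step 4: Proximal objective.
0.5*||prox-x||^2 = 0.1568
lambda*||prox|| = 2.2524
Total = 2.4092


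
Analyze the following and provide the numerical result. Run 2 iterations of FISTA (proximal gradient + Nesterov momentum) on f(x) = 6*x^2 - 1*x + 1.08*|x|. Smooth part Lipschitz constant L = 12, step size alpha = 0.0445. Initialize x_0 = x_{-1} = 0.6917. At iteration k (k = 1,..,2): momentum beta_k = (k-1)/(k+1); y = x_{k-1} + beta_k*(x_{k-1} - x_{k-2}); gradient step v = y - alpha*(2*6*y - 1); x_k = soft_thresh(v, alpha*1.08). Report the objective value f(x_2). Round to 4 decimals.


FISTA on f(x) = 6*x^2 - 1*x + 1.08*|x|
L = 12, alpha = 0.0445
Iteration 1: beta = 0.0, y = 0.6917 + 0.0*(0.6917 - 0.6917) = 0.6917
  grad(y) = 7.3004, v = y - alpha*grad = 0.3668
  prox(v) = soft_thresh(0.3668, 0.0481) = 0.3188
Iteration 2: beta = 0.3333, y = 0.3188 + 0.3333*(0.3188 - 0.6917) = 0.1945
  grad(y) = 1.3336, v = y - alpha*grad = 0.1351
  prox(v) = soft_thresh(0.1351, 0.0481) = 0.0871
f(x_2) = 6*0.0871^2 - 1*0.0871 + 1.08*|0.0871| = 0.0524


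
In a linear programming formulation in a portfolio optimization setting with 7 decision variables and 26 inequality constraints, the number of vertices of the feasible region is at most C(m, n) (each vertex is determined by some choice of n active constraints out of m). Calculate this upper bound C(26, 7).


Each vertex corresponds to some choice of n active constraints out of m, so the number of vertices is at most C(m, n) = m! / (n!(m-n)!).
m = 26, n = 7
Numerator: 26 * 25 * 24 * 23 * 22 * 21 * 20
Denominator: 7! = 5040
C(26, 7) = 657800


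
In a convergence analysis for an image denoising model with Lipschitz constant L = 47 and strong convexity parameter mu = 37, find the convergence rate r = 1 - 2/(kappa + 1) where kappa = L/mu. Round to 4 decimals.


Step 1: Compute the condition number.
kappa = L/mu = 47/37 = 1.2703
Step 2: Compute the convergence rate.
r = 1 - 2/(kappa + 1) = 1 - 2*mu/(L + mu) = (L - mu)/(L + mu) = 10/84 = 0.119


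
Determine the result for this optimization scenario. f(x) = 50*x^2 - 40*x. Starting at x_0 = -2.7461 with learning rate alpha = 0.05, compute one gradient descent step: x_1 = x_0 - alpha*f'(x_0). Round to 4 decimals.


We compute the gradient at x_0 and apply the update.
f'(x) = 100*x - 40
f'(-2.7461) = 100*-2.7461 - 40 = -314.61
x_1 = -2.7461 - 0.05*-314.61 = 12.9844


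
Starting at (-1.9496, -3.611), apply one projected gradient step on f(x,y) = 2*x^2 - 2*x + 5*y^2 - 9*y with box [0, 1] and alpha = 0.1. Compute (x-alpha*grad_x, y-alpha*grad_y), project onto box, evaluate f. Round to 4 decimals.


Step 1: Compute gradient at (-1.9496, -3.611).
grad_x = 2*2*-1.9496 - 2 = -9.7984
grad_y = 2*5*-3.611 - 9 = -45.11
Step 2: Gradient step.
x_raw = -1.9496 - 0.1*-9.7984 = -0.9698
y_raw = -3.611 - 0.1*-45.11 = 0.9
Step 3: Project onto [0, 1].
x_proj = clip(-0.9698) = 0.0
y_proj = clip(0.9) = 0.9
Step 4: Evaluate f.
f(0.0, 0.9) = -4.05


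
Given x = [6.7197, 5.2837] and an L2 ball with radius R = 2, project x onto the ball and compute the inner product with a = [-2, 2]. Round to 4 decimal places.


Step 1: Compute ||x|| (intermediates to 6 decimals).
||x|| = sqrt(6.7197^2 + 5.2837^2) = 8.548208
Step 2: Project.
Since ||x|| > R, scale = R/||x|| = 2/8.548208 = 0.233967, proj(x) = scale * x
proj(x) = [1.572188, 1.236211]
Step 3: Dot product.
a^T * proj(x) = -2*1.572188 + 2*1.236211 = -0.672


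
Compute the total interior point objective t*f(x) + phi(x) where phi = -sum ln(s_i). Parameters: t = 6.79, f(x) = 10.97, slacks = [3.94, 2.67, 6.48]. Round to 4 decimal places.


Step 1: Compute log-barrier.
ln values: [1.3712, 0.9821, 1.8687]
phi = -(1.3712 + 0.9821 + 1.8687) = -4.222
Step 2: Compute augmented objective.
t*f(x) = 6.79*10.97 = 74.4863
Total = 74.4863 - 4.222 = 70.2643


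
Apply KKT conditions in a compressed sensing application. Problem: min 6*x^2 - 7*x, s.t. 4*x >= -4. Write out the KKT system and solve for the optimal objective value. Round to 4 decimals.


Step 1: Try lambda = 0 (constraint inactive).
Stationarity: 2*6*x - 7 = 0
x* = 7/(2*6) = 7/12 = 0.5833 (rounded; the exact value 7/12 is used below)
Check constraint: 4*0.5833 = 2.3332 >= -4 -- satisfied.
Step 2: Compute optimal value.
f(x*) = 6*(7/12)^2 - 7*(7/12) = -2.0417


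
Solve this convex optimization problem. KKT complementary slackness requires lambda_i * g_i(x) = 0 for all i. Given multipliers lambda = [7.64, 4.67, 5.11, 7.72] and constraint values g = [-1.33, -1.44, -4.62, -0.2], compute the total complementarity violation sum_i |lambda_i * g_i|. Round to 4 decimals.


KKT complementary slackness check:
lambda_1 * g_1 = 7.64 * -1.33 = -10.1612
lambda_2 * g_2 = 4.67 * -1.44 = -6.7248
lambda_3 * g_3 = 5.11 * -4.62 = -23.6082
lambda_4 * g_4 = 7.72 * -0.2 = -1.544
Total violation = 10.1612 + 6.7248 + 23.6082 + 1.544 = 42.0382
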